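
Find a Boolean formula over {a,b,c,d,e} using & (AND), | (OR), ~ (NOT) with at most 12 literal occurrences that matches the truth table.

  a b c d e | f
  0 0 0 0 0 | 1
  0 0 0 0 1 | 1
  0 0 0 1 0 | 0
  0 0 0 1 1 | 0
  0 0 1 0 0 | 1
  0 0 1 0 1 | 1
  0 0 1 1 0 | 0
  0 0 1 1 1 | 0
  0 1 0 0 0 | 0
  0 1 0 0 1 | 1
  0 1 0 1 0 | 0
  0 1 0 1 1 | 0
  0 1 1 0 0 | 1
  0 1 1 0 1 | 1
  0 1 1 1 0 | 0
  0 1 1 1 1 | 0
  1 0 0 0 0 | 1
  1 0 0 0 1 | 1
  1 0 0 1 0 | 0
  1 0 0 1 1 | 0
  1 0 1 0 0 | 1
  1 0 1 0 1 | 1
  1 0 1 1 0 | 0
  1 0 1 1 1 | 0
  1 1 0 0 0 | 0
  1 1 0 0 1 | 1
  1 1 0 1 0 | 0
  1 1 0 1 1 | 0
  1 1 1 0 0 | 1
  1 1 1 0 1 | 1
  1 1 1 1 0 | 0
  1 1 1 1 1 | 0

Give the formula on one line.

  ~e = 10101010101010101010101010101010
  ~b = 11111111000000001111111100000000
  (~e & ~b) = 10101010000000001010101000000000
  (e | c) = 01011111010111110101111101011111
  ((~e & ~b) | (e | c)) = 11111111010111111111111101011111
  ~a = 11111111111111110000000000000000
  (~a & d) = 00110011001100110000000000000000
  (b & ~e) = 00000000101010100000000010101010
  ((~a & d) & (b & ~e)) = 00000000001000100000000000000000
  (((~e & ~b) | (e | c)) | ((~a & d) & (b & ~e))) = 11111111011111111111111101011111
  ~d = 11001100110011001100110011001100
  ((((~e & ~b) | (e | c)) | ((~a & d) & (b & ~e))) & ~d) = 11001100010011001100110001001100

((((~e & ~b) | (e | c)) | ((~a & d) & (b & ~e))) & ~d)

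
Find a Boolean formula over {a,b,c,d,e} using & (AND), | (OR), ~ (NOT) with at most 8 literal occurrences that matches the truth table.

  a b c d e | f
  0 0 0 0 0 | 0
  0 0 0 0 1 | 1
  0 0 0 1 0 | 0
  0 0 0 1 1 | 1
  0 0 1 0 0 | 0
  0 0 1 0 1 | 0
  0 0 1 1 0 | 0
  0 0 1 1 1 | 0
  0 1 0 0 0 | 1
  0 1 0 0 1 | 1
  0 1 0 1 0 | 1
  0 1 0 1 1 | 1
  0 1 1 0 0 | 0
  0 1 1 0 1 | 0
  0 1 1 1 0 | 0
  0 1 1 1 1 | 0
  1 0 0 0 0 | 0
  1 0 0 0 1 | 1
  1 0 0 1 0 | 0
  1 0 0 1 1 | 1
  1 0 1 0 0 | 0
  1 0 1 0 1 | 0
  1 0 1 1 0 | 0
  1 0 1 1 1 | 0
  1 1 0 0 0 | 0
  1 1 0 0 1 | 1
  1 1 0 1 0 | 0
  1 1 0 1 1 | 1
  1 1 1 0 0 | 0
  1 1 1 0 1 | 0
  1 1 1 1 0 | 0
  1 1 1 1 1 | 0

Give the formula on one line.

((((~a & ~e) & b) | (~c & e)) & ~c)

  ~a = 11111111111111110000000000000000
  ~e = 10101010101010101010101010101010
  (~a & ~e) = 10101010101010100000000000000000
  ((~a & ~e) & b) = 00000000101010100000000000000000
  ~c = 11110000111100001111000011110000
  (~c & e) = 01010000010100000101000001010000
  (((~a & ~e) & b) | (~c & e)) = 01010000111110100101000001010000
  ((((~a & ~e) & b) | (~c & e)) & ~c) = 01010000111100000101000001010000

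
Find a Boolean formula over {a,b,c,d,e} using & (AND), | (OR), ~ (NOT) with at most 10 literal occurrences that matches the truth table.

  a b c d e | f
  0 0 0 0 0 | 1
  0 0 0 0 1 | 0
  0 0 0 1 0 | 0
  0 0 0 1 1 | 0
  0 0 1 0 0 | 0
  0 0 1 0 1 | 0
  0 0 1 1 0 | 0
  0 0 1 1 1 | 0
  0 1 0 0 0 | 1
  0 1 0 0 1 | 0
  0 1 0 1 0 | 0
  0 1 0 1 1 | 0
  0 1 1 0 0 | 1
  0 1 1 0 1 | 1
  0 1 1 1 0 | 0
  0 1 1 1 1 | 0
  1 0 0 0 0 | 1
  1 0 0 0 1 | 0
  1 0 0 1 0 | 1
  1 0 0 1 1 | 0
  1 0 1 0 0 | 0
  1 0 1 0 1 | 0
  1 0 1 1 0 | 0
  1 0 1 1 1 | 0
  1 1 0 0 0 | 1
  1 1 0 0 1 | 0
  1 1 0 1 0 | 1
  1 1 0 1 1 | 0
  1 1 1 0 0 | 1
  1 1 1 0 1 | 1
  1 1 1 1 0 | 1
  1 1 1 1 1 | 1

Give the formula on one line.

(((c | ~e) & (~c | (b & c))) & (~d | a))

  ~e = 10101010101010101010101010101010
  (c | ~e) = 10101111101011111010111110101111
  ~c = 11110000111100001111000011110000
  (b & c) = 00000000000011110000000000001111
  (~c | (b & c)) = 11110000111111111111000011111111
  ((c | ~e) & (~c | (b & c))) = 10100000101011111010000010101111
  ~d = 11001100110011001100110011001100
  (~d | a) = 11001100110011001111111111111111
  (((c | ~e) & (~c | (b & c))) & (~d | a)) = 10000000100011001010000010101111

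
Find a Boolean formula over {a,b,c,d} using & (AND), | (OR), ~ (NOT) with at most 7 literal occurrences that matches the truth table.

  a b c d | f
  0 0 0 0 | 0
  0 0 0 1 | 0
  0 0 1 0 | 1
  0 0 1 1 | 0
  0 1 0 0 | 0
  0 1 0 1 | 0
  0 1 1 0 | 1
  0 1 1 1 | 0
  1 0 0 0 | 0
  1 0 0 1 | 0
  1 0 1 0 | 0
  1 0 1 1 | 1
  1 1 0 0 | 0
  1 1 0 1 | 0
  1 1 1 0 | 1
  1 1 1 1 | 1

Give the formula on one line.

  ~d = 1010101010101010
  (a | ~d) = 1010101011111111
  ~a = 1111111100000000
  (~a | b) = 1111111100001111
  ((~a | b) | d) = 1111111101011111
  (c & ((~a | b) | d)) = 0011001100010011
  ((a | ~d) & (c & ((~a | b) | d))) = 0010001000010011

((a | ~d) & (c & ((~a | b) | d)))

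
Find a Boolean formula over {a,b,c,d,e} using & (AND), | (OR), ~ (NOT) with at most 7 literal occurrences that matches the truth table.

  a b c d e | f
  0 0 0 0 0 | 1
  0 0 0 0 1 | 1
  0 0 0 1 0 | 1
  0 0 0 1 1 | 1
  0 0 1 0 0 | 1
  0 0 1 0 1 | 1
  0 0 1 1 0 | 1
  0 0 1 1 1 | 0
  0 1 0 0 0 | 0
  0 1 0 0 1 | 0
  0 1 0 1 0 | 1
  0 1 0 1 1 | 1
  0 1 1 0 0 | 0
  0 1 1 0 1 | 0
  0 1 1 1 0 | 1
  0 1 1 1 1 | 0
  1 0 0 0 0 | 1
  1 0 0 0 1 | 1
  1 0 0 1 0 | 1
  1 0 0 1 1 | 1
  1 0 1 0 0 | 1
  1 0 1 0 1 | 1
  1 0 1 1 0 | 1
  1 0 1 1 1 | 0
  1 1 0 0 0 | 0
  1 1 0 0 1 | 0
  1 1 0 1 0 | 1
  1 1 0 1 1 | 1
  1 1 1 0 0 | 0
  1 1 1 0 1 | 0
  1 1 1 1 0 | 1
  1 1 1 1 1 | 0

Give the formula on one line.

((((~d & ~a) | ~c) | (~d | ~e)) & (~b | d))

  ~d = 11001100110011001100110011001100
  ~a = 11111111111111110000000000000000
  (~d & ~a) = 11001100110011000000000000000000
  ~c = 11110000111100001111000011110000
  ((~d & ~a) | ~c) = 11111100111111001111000011110000
  ~e = 10101010101010101010101010101010
  (~d | ~e) = 11101110111011101110111011101110
  (((~d & ~a) | ~c) | (~d | ~e)) = 11111110111111101111111011111110
  ~b = 11111111000000001111111100000000
  (~b | d) = 11111111001100111111111100110011
  ((((~d & ~a) | ~c) | (~d | ~e)) & (~b | d)) = 11111110001100101111111000110010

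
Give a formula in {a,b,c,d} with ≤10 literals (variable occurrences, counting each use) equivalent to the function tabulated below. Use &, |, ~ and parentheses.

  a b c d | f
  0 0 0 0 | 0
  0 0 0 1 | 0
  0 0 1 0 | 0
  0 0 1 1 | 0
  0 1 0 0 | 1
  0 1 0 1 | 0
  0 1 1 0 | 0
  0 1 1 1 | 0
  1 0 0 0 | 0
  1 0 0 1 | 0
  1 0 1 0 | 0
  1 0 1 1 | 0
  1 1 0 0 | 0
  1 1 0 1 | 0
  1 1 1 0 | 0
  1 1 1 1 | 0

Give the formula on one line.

(((((~c | (b & c)) & (~d | c)) & ~a) & (a | ~c)) & b)

  ~c = 1100110011001100
  (b & c) = 0000001100000011
  (~c | (b & c)) = 1100111111001111
  ~d = 1010101010101010
  (~d | c) = 1011101110111011
  ((~c | (b & c)) & (~d | c)) = 1000101110001011
  ~a = 1111111100000000
  (((~c | (b & c)) & (~d | c)) & ~a) = 1000101100000000
  (a | ~c) = 1100110011111111
  ((((~c | (b & c)) & (~d | c)) & ~a) & (a | ~c)) = 1000100000000000
  (((((~c | (b & c)) & (~d | c)) & ~a) & (a | ~c)) & b) = 0000100000000000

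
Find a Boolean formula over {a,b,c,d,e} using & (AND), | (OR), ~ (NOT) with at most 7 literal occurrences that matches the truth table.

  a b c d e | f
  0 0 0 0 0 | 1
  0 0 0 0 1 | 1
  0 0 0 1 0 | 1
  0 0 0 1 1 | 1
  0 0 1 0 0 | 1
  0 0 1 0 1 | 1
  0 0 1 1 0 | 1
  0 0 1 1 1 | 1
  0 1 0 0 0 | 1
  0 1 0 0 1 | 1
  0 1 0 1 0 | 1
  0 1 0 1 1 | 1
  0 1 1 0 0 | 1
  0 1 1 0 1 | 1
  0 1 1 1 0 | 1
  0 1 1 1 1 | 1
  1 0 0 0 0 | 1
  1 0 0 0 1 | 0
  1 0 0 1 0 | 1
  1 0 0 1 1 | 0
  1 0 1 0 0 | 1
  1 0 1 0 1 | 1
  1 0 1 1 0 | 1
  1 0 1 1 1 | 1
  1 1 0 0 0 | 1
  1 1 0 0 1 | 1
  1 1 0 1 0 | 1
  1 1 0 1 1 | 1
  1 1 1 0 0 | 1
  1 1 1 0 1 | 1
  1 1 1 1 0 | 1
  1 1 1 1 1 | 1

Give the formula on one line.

((~a | b) | ((~c & ~e) | (c & a)))

  ~a = 11111111111111110000000000000000
  (~a | b) = 11111111111111110000000011111111
  ~c = 11110000111100001111000011110000
  ~e = 10101010101010101010101010101010
  (~c & ~e) = 10100000101000001010000010100000
  (c & a) = 00000000000000000000111100001111
  ((~c & ~e) | (c & a)) = 10100000101000001010111110101111
  ((~a | b) | ((~c & ~e) | (c & a))) = 11111111111111111010111111111111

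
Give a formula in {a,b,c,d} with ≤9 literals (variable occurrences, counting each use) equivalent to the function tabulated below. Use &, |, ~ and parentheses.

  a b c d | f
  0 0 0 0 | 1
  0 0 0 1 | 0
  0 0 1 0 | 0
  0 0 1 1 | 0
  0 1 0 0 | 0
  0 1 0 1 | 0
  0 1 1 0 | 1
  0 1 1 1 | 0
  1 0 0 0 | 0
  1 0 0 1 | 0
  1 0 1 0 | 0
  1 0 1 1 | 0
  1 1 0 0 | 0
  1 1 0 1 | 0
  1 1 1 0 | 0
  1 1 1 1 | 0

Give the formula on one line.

  (d | c) = 0111011101110111
  ~b = 1111000011110000
  (~b | a) = 1111000011111111
  ((d | c) | (~b | a)) = 1111011111111111
  ~c = 1100110011001100
  (~c | b) = 1100111111001111
  (((d | c) | (~b | a)) & (~c | b)) = 1100011111001111
  ~a = 1111111100000000
  ~d = 1010101010101010
  (~a & ~d) = 1010101000000000
  ((((d | c) | (~b | a)) & (~c | b)) & (~a & ~d)) = 1000001000000000

((((d | c) | (~b | a)) & (~c | b)) & (~a & ~d))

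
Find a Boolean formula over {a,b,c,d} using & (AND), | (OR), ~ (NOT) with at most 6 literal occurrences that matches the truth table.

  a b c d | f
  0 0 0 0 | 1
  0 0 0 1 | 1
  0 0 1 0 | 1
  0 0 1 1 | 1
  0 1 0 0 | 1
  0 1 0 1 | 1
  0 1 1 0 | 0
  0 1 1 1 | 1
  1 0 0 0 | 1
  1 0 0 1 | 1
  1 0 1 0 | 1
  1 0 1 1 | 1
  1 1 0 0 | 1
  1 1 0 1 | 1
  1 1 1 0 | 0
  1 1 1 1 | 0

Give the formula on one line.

  ~a = 1111111100000000
  (d & ~a) = 0101010100000000
  ~b = 1111000011110000
  ((d & ~a) | ~b) = 1111010111110000
  ~c = 1100110011001100
  (((d & ~a) | ~b) | ~c) = 1111110111111100

(((d & ~a) | ~b) | ~c)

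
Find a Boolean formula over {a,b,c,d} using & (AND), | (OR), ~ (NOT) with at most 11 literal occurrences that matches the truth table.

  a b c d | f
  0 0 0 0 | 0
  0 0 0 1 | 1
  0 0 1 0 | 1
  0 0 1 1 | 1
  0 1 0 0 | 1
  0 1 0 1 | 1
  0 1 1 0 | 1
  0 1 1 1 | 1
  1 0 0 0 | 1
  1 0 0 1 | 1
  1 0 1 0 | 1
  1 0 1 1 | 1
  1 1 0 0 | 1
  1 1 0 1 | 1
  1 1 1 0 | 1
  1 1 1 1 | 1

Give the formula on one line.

(((c | (~c & a)) | (((d | b) & ~b) | a)) | b)

  ~c = 1100110011001100
  (~c & a) = 0000000011001100
  (c | (~c & a)) = 0011001111111111
  (d | b) = 0101111101011111
  ~b = 1111000011110000
  ((d | b) & ~b) = 0101000001010000
  (((d | b) & ~b) | a) = 0101000011111111
  ((c | (~c & a)) | (((d | b) & ~b) | a)) = 0111001111111111
  (((c | (~c & a)) | (((d | b) & ~b) | a)) | b) = 0111111111111111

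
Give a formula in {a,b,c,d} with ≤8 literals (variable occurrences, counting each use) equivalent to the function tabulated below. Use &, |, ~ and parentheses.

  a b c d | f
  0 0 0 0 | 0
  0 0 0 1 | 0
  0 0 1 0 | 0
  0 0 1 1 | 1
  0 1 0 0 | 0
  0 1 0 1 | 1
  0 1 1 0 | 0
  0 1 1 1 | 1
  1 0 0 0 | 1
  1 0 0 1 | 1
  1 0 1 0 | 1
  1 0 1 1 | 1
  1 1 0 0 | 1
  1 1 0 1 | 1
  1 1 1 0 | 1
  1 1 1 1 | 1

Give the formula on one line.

  (d | a) = 0101010111111111
  (a | b) = 0000111111111111
  ~d = 1010101010101010
  (~d | b) = 1010111110101111
  ((~d | b) | c) = 1011111110111111
  ((a | b) | ((~d | b) | c)) = 1011111111111111
  ((d | a) & ((a | b) | ((~d | b) | c))) = 0001010111111111

((d | a) & ((a | b) | ((~d | b) | c)))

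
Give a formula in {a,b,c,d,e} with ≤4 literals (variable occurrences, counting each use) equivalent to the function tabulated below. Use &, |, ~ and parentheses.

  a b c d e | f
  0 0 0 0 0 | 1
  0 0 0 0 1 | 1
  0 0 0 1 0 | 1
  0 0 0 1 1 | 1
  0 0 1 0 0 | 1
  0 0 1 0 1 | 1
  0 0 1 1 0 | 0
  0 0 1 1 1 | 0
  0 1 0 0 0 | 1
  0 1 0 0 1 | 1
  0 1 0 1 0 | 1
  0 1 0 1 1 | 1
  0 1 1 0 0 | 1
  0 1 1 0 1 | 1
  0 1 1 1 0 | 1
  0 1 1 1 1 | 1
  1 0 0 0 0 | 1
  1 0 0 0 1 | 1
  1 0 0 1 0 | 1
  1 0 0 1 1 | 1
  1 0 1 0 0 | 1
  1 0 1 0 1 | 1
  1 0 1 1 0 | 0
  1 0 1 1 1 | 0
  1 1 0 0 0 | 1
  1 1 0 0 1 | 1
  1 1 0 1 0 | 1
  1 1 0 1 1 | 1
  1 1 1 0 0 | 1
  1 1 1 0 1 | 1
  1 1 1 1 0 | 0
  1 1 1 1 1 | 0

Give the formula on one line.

  ~a = 11111111111111110000000000000000
  (~a & b) = 00000000111111110000000000000000
  ~d = 11001100110011001100110011001100
  ~c = 11110000111100001111000011110000
  (~d | ~c) = 11111100111111001111110011111100
  ((~a & b) | (~d | ~c)) = 11111100111111111111110011111100

((~a & b) | (~d | ~c))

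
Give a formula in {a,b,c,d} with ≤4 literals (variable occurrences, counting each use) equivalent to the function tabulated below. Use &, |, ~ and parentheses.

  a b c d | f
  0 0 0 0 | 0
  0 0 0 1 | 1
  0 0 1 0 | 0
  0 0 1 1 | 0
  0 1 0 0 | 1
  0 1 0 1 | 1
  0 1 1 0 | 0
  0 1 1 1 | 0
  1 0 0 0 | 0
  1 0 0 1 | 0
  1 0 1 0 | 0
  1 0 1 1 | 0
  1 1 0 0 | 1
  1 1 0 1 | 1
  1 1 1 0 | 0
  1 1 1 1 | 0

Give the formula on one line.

  ~c = 1100110011001100
  ~a = 1111111100000000
  (d & ~a) = 0101010100000000
  ((d & ~a) | b) = 0101111100001111
  (~c & ((d & ~a) | b)) = 0100110000001100

(~c & ((d & ~a) | b))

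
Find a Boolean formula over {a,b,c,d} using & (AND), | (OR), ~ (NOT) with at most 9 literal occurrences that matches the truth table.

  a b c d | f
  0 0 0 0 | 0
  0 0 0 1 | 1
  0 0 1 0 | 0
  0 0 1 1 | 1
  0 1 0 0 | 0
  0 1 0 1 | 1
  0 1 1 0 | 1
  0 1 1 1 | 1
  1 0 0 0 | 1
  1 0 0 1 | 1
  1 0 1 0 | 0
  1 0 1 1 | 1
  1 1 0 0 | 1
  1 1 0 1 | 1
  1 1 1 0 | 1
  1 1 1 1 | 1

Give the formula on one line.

  ~c = 1100110011001100
  (d | b) = 0101111101011111
  (~c | (d | b)) = 1101111111011111
  (c | d) = 0111011101110111
  ((c | d) | a) = 0111011111111111
  ((~c | (d | b)) & ((c | d) | a)) = 0101011111011111

((~c | (d | b)) & ((c | d) | a))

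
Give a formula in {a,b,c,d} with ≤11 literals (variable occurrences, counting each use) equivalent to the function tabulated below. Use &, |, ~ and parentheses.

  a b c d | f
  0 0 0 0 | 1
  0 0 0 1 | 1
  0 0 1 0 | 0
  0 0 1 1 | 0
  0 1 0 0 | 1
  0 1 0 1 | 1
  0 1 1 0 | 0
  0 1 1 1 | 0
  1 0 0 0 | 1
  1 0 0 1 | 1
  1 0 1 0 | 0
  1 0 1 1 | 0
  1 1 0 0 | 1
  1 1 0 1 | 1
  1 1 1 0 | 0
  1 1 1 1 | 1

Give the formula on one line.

(((b & a) & (c & (((c & ~b) | d) | ~a))) | ~c)

  (b & a) = 0000000000001111
  ~b = 1111000011110000
  (c & ~b) = 0011000000110000
  ((c & ~b) | d) = 0111010101110101
  ~a = 1111111100000000
  (((c & ~b) | d) | ~a) = 1111111101110101
  (c & (((c & ~b) | d) | ~a)) = 0011001100110001
  ((b & a) & (c & (((c & ~b) | d) | ~a))) = 0000000000000001
  ~c = 1100110011001100
  (((b & a) & (c & (((c & ~b) | d) | ~a))) | ~c) = 1100110011001101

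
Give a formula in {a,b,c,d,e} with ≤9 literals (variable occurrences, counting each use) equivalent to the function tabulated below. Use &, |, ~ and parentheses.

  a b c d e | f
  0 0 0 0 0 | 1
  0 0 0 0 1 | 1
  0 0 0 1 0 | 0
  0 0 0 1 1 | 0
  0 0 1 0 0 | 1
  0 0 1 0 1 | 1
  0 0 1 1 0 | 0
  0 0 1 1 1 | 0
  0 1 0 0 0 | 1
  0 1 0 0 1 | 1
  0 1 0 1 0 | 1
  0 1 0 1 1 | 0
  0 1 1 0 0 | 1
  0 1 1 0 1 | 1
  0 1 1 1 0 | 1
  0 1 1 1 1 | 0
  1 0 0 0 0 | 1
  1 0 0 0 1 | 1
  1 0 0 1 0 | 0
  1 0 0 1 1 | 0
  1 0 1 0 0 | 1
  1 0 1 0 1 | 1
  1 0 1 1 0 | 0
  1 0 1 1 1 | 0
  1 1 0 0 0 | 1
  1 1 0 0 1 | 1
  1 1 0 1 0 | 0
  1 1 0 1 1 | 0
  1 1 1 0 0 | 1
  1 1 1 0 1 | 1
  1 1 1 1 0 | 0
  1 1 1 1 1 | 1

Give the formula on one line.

((((~a & b) & ~e) | ~d) | (b & (a & (c & e))))

  ~a = 11111111111111110000000000000000
  (~a & b) = 00000000111111110000000000000000
  ~e = 10101010101010101010101010101010
  ((~a & b) & ~e) = 00000000101010100000000000000000
  ~d = 11001100110011001100110011001100
  (((~a & b) & ~e) | ~d) = 11001100111011101100110011001100
  (c & e) = 00000101000001010000010100000101
  (a & (c & e)) = 00000000000000000000010100000101
  (b & (a & (c & e))) = 00000000000000000000000000000101
  ((((~a & b) & ~e) | ~d) | (b & (a & (c & e)))) = 11001100111011101100110011001101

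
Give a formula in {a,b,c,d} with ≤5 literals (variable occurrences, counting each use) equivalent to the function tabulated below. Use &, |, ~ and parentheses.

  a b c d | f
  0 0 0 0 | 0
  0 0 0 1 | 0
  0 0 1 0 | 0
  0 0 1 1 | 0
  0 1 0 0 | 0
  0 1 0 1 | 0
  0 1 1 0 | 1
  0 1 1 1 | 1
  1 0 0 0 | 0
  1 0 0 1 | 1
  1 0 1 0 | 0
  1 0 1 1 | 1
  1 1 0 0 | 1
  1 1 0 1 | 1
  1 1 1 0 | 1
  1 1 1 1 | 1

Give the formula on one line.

  (a | c) = 0011001111111111
  (d & a) = 0000000001010101
  (b | (d & a)) = 0000111101011111
  ((a | c) & (b | (d & a))) = 0000001101011111

((a | c) & (b | (d & a)))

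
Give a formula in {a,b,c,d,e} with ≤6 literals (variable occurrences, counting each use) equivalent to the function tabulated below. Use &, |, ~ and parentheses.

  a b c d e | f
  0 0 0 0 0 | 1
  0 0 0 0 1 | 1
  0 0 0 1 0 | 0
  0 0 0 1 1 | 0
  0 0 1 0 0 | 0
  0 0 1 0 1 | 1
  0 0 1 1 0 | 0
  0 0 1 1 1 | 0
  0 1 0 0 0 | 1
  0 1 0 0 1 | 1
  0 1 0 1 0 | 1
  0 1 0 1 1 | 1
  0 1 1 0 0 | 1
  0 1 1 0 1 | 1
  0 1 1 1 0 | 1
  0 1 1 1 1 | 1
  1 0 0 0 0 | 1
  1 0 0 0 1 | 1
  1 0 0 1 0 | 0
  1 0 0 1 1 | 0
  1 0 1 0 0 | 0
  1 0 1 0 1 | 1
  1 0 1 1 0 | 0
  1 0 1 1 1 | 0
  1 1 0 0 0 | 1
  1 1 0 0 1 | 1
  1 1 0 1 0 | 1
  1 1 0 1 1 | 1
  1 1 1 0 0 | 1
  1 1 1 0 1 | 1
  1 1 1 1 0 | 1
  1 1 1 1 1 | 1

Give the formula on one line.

  ~d = 11001100110011001100110011001100
  ~c = 11110000111100001111000011110000
  (~c | e) = 11110101111101011111010111110101
  (~d & (~c | e)) = 11000100110001001100010011000100
  ((~d & (~c | e)) | b) = 11000100111111111100010011111111

((~d & (~c | e)) | b)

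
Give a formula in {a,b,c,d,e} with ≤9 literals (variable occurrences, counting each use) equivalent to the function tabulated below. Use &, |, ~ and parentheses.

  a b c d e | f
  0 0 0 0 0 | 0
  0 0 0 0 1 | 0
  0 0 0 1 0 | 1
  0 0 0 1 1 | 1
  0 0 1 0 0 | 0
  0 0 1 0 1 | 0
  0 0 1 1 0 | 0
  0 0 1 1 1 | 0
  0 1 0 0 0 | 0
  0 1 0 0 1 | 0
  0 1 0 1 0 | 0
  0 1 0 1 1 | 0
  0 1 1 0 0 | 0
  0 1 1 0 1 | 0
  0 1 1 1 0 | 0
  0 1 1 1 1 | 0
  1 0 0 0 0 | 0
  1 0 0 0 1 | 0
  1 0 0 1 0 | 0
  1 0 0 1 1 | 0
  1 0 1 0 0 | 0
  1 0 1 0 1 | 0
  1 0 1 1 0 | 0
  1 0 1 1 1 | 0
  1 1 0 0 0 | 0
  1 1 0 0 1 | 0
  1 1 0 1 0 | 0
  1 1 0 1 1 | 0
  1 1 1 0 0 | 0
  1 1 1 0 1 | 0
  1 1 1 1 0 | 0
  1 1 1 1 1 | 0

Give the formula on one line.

((~a & ((~e | ~a) & (((d & ~b) & ~c) | c))) & (d & ~c))

  ~a = 11111111111111110000000000000000
  ~e = 10101010101010101010101010101010
  (~e | ~a) = 11111111111111111010101010101010
  ~b = 11111111000000001111111100000000
  (d & ~b) = 00110011000000000011001100000000
  ~c = 11110000111100001111000011110000
  ((d & ~b) & ~c) = 00110000000000000011000000000000
  (((d & ~b) & ~c) | c) = 00111111000011110011111100001111
  ((~e | ~a) & (((d & ~b) & ~c) | c)) = 00111111000011110010101000001010
  (~a & ((~e | ~a) & (((d & ~b) & ~c) | c))) = 00111111000011110000000000000000
  (d & ~c) = 00110000001100000011000000110000
  ((~a & ((~e | ~a) & (((d & ~b) & ~c) | c))) & (d & ~c)) = 00110000000000000000000000000000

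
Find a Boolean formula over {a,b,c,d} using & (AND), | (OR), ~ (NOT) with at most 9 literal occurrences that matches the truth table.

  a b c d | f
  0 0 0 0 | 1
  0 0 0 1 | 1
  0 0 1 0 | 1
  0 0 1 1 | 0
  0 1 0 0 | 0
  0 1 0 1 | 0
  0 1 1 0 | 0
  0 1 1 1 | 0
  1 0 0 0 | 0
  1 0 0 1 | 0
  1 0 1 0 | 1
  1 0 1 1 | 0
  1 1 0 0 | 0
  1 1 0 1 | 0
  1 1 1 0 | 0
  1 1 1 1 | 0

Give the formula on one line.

  ~c = 1100110011001100
  ~d = 1010101010101010
  (~c | ~d) = 1110111011101110
  ~b = 1111000011110000
  ((~c | ~d) & ~b) = 1110000011100000
  (a & d) = 0000000001010101
  ((a & d) & b) = 0000000000000101
  ~a = 1111111100000000
  (~c & ~a) = 1100110000000000
  (c | (~c & ~a)) = 1111111100110011
  (((a & d) & b) | (c | (~c & ~a))) = 1111111100110111
  (((~c | ~d) & ~b) & (((a & d) & b) | (c | (~c & ~a)))) = 1110000000100000

(((~c | ~d) & ~b) & (((a & d) & b) | (c | (~c & ~a))))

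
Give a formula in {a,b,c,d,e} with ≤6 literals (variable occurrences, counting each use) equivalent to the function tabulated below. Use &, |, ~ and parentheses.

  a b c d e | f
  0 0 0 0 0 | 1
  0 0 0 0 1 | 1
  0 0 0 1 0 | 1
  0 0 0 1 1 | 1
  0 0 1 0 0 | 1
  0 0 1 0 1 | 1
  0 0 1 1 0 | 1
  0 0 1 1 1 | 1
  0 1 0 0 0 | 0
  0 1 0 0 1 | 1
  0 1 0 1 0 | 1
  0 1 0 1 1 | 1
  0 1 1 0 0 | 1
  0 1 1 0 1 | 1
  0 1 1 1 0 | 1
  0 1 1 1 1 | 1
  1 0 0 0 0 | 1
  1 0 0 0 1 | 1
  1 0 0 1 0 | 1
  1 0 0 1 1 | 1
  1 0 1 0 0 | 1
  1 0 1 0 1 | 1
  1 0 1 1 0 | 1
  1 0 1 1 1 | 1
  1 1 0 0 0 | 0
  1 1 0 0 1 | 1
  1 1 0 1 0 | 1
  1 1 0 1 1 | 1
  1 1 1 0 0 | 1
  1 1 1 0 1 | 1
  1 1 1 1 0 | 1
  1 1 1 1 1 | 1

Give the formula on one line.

  ~b = 11111111000000001111111100000000
  (d | ~b) = 11111111001100111111111100110011
  ((d | ~b) | c) = 11111111001111111111111100111111
  (e | ((d | ~b) | c)) = 11111111011111111111111101111111

(e | ((d | ~b) | c))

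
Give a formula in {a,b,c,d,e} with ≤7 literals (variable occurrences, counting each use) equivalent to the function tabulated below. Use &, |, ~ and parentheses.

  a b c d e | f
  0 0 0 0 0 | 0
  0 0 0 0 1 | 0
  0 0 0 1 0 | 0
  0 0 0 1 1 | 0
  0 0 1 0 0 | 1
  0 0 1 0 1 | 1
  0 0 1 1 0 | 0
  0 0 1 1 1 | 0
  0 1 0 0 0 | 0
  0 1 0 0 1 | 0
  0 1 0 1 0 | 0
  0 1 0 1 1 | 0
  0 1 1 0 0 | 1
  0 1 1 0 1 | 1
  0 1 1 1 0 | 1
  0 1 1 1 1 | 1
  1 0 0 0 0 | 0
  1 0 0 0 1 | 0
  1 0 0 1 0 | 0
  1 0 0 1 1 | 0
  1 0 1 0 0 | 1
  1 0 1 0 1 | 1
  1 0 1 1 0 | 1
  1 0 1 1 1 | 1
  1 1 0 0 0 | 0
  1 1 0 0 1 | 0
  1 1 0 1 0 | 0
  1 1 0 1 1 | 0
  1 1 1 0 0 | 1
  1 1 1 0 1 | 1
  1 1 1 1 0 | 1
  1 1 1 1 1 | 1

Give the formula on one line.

  ~d = 11001100110011001100110011001100
  (a | b) = 00000000111111111111111111111111
  (~d | (a | b)) = 11001100111111111111111111111111
  ((~d | (a | b)) & c) = 00001100000011110000111100001111

((~d | (a | b)) & c)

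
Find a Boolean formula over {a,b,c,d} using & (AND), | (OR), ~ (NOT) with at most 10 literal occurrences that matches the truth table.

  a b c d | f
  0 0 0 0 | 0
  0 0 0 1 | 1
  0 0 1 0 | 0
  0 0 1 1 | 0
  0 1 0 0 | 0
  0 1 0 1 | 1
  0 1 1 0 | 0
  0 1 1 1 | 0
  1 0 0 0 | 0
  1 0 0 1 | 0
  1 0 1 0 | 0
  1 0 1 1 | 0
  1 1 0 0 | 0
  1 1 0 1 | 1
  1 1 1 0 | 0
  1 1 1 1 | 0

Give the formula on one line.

  ~a = 1111111100000000
  (~a | c) = 1111111100110011
  (c | b) = 0011111100111111
  (d & (c | b)) = 0001010100010101
  (a & (d & (c | b))) = 0000000000010101
  ((~a | c) | (a & (d & (c | b)))) = 1111111100110111
  ~c = 1100110011001100
  (~c & d) = 0100010001000100
  (((~a | c) | (a & (d & (c | b)))) & (~c & d)) = 0100010000000100

(((~a | c) | (a & (d & (c | b)))) & (~c & d))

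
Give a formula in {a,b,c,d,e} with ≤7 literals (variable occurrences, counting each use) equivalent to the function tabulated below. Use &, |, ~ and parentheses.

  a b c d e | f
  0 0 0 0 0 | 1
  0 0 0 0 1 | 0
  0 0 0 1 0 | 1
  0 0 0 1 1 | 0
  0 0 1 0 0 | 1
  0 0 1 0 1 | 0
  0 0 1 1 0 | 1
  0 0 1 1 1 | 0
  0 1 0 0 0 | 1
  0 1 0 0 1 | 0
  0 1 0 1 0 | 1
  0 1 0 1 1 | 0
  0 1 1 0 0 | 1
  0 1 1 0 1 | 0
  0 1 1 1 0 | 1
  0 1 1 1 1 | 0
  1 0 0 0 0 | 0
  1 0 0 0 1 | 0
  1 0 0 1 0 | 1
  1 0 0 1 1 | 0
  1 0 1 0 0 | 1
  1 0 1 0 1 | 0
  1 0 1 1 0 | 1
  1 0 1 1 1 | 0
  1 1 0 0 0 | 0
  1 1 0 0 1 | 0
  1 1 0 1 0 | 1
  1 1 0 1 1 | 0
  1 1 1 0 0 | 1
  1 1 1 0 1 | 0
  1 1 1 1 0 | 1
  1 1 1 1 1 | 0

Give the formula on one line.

(((~a | c) | d) & ~e)

  ~a = 11111111111111110000000000000000
  (~a | c) = 11111111111111110000111100001111
  ((~a | c) | d) = 11111111111111110011111100111111
  ~e = 10101010101010101010101010101010
  (((~a | c) | d) & ~e) = 10101010101010100010101000101010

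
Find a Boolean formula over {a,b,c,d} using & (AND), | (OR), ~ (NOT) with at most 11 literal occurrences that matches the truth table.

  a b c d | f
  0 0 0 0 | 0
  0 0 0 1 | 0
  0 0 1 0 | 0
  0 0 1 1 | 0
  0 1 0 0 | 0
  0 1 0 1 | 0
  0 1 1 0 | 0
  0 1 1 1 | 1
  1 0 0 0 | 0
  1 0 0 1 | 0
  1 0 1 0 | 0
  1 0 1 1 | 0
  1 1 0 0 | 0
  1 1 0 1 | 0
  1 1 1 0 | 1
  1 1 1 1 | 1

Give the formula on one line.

((c & (a | d)) & (((a | d) & b) | (~c & ~a)))

  (a | d) = 0101010111111111
  (c & (a | d)) = 0001000100110011
  ((a | d) & b) = 0000010100001111
  ~c = 1100110011001100
  ~a = 1111111100000000
  (~c & ~a) = 1100110000000000
  (((a | d) & b) | (~c & ~a)) = 1100110100001111
  ((c & (a | d)) & (((a | d) & b) | (~c & ~a))) = 0000000100000011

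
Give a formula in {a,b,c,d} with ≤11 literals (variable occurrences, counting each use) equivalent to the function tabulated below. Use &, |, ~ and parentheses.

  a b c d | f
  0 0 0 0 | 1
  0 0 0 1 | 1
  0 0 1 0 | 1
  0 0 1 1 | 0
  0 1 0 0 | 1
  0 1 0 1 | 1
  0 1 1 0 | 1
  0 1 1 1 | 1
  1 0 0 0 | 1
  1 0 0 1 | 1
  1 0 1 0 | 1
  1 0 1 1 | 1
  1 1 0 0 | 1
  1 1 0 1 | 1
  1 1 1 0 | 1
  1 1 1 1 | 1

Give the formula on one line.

  ~c = 1100110011001100
  (~c | b) = 1100111111001111
  ~b = 1111000011110000
  ((~c | b) & ~b) = 1100000011000000
  ~d = 1010101010101010
  (b | ~d) = 1010111110101111
  (c & b) = 0000001100000011
  (d & (c & b)) = 0000000100000001
  (a | (d & (c & b))) = 0000000111111111
  ((b | ~d) | (a | (d & (c & b)))) = 1010111111111111
  (((~c | b) & ~b) | ((b | ~d) | (a | (d & (c & b))))) = 1110111111111111

(((~c | b) & ~b) | ((b | ~d) | (a | (d & (c & b)))))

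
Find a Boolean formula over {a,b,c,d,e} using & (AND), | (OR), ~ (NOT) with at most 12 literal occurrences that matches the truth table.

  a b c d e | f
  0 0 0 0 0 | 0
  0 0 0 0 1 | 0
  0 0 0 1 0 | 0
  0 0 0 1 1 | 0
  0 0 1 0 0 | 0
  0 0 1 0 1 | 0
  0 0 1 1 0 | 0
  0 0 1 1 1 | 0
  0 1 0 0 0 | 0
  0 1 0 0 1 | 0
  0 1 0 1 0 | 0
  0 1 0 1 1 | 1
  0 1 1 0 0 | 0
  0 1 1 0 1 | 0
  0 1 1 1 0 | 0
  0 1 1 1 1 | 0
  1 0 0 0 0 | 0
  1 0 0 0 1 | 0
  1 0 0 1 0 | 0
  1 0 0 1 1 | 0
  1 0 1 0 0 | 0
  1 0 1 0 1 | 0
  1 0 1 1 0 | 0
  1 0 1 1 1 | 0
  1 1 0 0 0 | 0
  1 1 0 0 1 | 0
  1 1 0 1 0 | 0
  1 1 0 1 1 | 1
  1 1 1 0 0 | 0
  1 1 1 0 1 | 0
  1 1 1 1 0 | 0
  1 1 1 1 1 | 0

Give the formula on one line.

((d & e) & ((((b | ~e) | ~d) & ((d & ~e) | ~c)) | ~e))

  (d & e) = 00010001000100010001000100010001
  ~e = 10101010101010101010101010101010
  (b | ~e) = 10101010111111111010101011111111
  ~d = 11001100110011001100110011001100
  ((b | ~e) | ~d) = 11101110111111111110111011111111
  (d & ~e) = 00100010001000100010001000100010
  ~c = 11110000111100001111000011110000
  ((d & ~e) | ~c) = 11110010111100101111001011110010
  (((b | ~e) | ~d) & ((d & ~e) | ~c)) = 11100010111100101110001011110010
  ((((b | ~e) | ~d) & ((d & ~e) | ~c)) | ~e) = 11101010111110101110101011111010
  ((d & e) & ((((b | ~e) | ~d) & ((d & ~e) | ~c)) | ~e)) = 00000000000100000000000000010000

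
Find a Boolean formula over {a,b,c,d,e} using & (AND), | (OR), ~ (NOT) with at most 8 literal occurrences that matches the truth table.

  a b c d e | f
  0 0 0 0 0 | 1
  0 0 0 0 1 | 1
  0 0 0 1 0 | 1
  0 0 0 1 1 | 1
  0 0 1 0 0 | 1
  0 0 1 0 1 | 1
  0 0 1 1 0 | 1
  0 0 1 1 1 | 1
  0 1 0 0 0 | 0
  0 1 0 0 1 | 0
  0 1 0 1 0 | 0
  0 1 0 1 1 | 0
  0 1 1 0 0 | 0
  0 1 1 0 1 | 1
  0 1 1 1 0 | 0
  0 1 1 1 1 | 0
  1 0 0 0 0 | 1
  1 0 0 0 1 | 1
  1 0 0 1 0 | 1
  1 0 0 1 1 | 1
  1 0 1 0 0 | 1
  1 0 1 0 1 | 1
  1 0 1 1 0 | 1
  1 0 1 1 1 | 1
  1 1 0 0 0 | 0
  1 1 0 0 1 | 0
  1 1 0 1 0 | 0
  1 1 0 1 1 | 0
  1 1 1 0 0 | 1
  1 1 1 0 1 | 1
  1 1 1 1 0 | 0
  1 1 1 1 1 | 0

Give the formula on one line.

(((c & (e | a)) & ~d) | ~b)

  (e | a) = 01010101010101011111111111111111
  (c & (e | a)) = 00000101000001010000111100001111
  ~d = 11001100110011001100110011001100
  ((c & (e | a)) & ~d) = 00000100000001000000110000001100
  ~b = 11111111000000001111111100000000
  (((c & (e | a)) & ~d) | ~b) = 11111111000001001111111100001100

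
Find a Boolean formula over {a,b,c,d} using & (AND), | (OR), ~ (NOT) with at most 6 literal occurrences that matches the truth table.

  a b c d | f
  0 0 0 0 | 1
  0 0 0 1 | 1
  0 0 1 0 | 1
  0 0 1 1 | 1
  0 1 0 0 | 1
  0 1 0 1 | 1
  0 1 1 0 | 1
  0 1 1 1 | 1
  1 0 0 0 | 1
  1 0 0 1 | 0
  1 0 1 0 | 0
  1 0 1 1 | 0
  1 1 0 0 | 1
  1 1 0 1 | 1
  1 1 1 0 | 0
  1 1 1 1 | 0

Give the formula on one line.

  ~c = 1100110011001100
  ~d = 1010101010101010
  (~d & a) = 0000000010101010
  (~c & (~d & a)) = 0000000010001000
  ~a = 1111111100000000
  (~c & b) = 0000110000001100
  (~a | (~c & b)) = 1111111100001100
  ((~c & (~d & a)) | (~a | (~c & b))) = 1111111110001100

((~c & (~d & a)) | (~a | (~c & b)))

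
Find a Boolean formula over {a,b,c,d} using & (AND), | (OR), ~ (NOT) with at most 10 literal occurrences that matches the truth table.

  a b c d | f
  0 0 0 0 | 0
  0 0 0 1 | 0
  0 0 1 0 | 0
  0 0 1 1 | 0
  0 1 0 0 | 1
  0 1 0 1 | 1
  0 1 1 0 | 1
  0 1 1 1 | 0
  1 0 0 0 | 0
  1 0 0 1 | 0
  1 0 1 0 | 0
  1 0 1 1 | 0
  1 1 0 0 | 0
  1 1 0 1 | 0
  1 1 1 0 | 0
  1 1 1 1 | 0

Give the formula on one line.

((((~d | ~c) & b) | ((~c & d) & ~b)) & (~a & b))

  ~d = 1010101010101010
  ~c = 1100110011001100
  (~d | ~c) = 1110111011101110
  ((~d | ~c) & b) = 0000111000001110
  (~c & d) = 0100010001000100
  ~b = 1111000011110000
  ((~c & d) & ~b) = 0100000001000000
  (((~d | ~c) & b) | ((~c & d) & ~b)) = 0100111001001110
  ~a = 1111111100000000
  (~a & b) = 0000111100000000
  ((((~d | ~c) & b) | ((~c & d) & ~b)) & (~a & b)) = 0000111000000000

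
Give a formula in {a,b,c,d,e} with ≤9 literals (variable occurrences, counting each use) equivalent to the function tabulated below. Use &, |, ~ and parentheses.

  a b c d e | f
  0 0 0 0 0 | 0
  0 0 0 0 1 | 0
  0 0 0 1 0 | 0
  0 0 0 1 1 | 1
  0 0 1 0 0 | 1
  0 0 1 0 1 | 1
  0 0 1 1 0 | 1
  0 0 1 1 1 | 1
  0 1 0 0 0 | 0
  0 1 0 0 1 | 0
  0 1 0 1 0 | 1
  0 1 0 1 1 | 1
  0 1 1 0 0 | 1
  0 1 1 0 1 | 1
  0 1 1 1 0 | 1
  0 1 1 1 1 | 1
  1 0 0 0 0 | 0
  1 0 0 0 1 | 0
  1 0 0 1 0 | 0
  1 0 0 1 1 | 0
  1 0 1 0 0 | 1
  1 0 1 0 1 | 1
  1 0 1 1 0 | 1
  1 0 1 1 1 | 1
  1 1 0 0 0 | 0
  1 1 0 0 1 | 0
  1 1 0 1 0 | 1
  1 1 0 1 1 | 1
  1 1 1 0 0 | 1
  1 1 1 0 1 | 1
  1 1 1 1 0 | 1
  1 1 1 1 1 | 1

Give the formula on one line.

  (b & d) = 00000000001100110000000000110011
  (c | (b & d)) = 00001111001111110000111100111111
  ~c = 11110000111100001111000011110000
  ~a = 11111111111111110000000000000000
  (~c | ~a) = 11111111111111111111000011110000
  ((~c | ~a) & d) = 00110011001100110011000000110000
  (e & ~a) = 01010101010101010000000000000000
  (((~c | ~a) & d) & (e & ~a)) = 00010001000100010000000000000000
  ((c | (b & d)) | (((~c | ~a) & d) & (e & ~a))) = 00011111001111110000111100111111

((c | (b & d)) | (((~c | ~a) & d) & (e & ~a)))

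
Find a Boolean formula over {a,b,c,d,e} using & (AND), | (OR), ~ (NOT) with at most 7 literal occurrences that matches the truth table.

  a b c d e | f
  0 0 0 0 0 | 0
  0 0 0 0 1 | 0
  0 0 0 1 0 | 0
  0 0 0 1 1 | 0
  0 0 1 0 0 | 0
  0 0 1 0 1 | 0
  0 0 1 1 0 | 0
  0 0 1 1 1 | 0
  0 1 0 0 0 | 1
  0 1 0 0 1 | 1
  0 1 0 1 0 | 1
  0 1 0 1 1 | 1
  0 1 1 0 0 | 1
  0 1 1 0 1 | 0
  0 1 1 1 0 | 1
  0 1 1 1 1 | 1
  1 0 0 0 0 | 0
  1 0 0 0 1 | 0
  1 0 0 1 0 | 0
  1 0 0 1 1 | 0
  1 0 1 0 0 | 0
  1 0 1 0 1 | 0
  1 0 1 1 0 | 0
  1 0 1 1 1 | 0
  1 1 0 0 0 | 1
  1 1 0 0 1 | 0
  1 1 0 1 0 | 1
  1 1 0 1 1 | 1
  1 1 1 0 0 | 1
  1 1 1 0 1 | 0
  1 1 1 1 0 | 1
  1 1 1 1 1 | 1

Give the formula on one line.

(((~a & ~c) | (~e | d)) & b)

  ~a = 11111111111111110000000000000000
  ~c = 11110000111100001111000011110000
  (~a & ~c) = 11110000111100000000000000000000
  ~e = 10101010101010101010101010101010
  (~e | d) = 10111011101110111011101110111011
  ((~a & ~c) | (~e | d)) = 11111011111110111011101110111011
  (((~a & ~c) | (~e | d)) & b) = 00000000111110110000000010111011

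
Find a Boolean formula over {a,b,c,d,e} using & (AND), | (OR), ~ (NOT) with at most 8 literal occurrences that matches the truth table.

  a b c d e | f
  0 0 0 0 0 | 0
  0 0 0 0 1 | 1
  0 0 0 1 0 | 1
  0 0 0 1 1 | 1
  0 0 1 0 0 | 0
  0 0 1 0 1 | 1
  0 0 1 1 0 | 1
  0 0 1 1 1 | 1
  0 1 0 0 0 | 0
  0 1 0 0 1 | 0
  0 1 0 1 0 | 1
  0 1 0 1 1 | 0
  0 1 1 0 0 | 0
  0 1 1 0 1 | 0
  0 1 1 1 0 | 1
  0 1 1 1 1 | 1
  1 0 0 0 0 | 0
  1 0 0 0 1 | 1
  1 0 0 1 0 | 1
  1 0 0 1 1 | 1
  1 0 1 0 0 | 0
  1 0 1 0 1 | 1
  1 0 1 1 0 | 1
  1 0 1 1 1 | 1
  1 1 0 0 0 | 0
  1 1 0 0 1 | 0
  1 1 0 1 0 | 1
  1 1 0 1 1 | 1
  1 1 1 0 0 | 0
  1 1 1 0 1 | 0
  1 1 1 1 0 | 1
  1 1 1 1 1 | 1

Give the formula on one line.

  ~e = 10101010101010101010101010101010
  (a | ~e) = 10101010101010101111111111111111
  (c | (a | ~e)) = 10101111101011111111111111111111
  (d & (c | (a | ~e))) = 00100011001000110011001100110011
  ~b = 11111111000000001111111100000000
  (~b & e) = 01010101000000000101010100000000
  ((d & (c | (a | ~e))) | (~b & e)) = 01110111001000110111011100110011

((d & (c | (a | ~e))) | (~b & e))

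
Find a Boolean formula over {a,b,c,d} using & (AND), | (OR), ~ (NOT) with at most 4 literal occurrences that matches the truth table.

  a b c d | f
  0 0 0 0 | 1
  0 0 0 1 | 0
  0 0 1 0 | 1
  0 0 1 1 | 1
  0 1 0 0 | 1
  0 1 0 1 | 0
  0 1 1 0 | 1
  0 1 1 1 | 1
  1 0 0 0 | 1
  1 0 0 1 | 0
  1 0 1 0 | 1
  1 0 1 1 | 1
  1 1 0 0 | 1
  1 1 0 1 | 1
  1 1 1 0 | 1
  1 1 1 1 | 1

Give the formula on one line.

  (b & a) = 0000000000001111
  ~d = 1010101010101010
  (~d | c) = 1011101110111011
  ((b & a) | (~d | c)) = 1011101110111111

((b & a) | (~d | c))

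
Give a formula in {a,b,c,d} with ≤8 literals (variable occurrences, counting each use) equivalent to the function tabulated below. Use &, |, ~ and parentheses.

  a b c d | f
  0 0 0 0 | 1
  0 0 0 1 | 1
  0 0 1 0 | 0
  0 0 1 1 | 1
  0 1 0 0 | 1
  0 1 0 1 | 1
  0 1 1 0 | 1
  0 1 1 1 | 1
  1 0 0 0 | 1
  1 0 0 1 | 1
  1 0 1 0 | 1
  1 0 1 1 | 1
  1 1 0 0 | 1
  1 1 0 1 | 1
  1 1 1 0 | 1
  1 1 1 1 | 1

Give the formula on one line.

(((~c & ~b) | d) | ((c | ~d) & ((b | ~c) | a)))

  ~c = 1100110011001100
  ~b = 1111000011110000
  (~c & ~b) = 1100000011000000
  ((~c & ~b) | d) = 1101010111010101
  ~d = 1010101010101010
  (c | ~d) = 1011101110111011
  (b | ~c) = 1100111111001111
  ((b | ~c) | a) = 1100111111111111
  ((c | ~d) & ((b | ~c) | a)) = 1000101110111011
  (((~c & ~b) | d) | ((c | ~d) & ((b | ~c) | a))) = 1101111111111111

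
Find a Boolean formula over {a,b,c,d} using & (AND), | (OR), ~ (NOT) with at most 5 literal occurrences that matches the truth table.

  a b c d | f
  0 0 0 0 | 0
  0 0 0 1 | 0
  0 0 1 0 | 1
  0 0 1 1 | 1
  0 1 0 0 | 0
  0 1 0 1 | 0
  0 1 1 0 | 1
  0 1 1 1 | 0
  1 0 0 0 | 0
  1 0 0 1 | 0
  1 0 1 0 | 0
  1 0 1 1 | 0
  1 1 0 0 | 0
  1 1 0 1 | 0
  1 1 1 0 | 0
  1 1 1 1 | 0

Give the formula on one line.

  ~a = 1111111100000000
  ~b = 1111000011110000
  ~d = 1010101010101010
  (~b | ~d) = 1111101011111010
  (c & (~b | ~d)) = 0011001000110010
  (~a & (c & (~b | ~d))) = 0011001000000000

(~a & (c & (~b | ~d)))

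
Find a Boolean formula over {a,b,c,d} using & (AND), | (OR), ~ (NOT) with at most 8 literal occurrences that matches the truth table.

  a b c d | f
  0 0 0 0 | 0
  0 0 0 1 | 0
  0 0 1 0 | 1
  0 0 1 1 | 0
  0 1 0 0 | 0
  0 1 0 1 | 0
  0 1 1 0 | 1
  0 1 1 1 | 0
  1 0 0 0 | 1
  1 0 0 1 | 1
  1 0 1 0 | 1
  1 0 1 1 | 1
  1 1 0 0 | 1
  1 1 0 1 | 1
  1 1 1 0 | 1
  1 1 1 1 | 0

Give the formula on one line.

((c & ~d) | (a & ((~b & (c & d)) | ~c)))

  ~d = 1010101010101010
  (c & ~d) = 0010001000100010
  ~b = 1111000011110000
  (c & d) = 0001000100010001
  (~b & (c & d)) = 0001000000010000
  ~c = 1100110011001100
  ((~b & (c & d)) | ~c) = 1101110011011100
  (a & ((~b & (c & d)) | ~c)) = 0000000011011100
  ((c & ~d) | (a & ((~b & (c & d)) | ~c))) = 0010001011111110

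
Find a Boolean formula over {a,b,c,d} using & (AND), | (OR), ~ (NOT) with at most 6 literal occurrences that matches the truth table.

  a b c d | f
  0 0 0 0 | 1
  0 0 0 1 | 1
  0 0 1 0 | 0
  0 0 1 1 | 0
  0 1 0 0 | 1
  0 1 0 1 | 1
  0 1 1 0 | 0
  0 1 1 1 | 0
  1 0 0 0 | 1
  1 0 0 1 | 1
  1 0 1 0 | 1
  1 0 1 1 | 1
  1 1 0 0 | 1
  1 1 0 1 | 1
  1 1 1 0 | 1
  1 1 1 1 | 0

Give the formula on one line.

  ~b = 1111000011110000
  (a & ~b) = 0000000011110000
  ~c = 1100110011001100
  ((a & ~b) | ~c) = 1100110011111100
  ~d = 1010101010101010
  (a & ~d) = 0000000010101010
  (((a & ~b) | ~c) | (a & ~d)) = 1100110011111110

(((a & ~b) | ~c) | (a & ~d))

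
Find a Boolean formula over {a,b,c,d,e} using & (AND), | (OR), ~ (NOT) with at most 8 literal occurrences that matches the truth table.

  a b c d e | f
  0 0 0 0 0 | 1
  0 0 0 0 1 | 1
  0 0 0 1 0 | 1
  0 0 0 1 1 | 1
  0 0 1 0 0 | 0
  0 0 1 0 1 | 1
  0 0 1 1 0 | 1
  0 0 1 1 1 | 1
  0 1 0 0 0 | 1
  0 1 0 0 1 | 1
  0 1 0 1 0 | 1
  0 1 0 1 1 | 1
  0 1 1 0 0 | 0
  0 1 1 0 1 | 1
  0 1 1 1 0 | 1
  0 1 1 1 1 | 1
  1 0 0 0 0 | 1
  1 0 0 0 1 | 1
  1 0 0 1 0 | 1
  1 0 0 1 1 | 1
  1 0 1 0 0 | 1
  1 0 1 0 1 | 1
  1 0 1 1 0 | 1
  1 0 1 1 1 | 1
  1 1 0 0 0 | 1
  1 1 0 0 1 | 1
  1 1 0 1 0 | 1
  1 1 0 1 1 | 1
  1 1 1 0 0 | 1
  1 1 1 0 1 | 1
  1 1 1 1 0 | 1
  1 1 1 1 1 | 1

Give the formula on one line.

(d | ((a | e) | (~c & ~a)))

  (a | e) = 01010101010101011111111111111111
  ~c = 11110000111100001111000011110000
  ~a = 11111111111111110000000000000000
  (~c & ~a) = 11110000111100000000000000000000
  ((a | e) | (~c & ~a)) = 11110101111101011111111111111111
  (d | ((a | e) | (~c & ~a))) = 11110111111101111111111111111111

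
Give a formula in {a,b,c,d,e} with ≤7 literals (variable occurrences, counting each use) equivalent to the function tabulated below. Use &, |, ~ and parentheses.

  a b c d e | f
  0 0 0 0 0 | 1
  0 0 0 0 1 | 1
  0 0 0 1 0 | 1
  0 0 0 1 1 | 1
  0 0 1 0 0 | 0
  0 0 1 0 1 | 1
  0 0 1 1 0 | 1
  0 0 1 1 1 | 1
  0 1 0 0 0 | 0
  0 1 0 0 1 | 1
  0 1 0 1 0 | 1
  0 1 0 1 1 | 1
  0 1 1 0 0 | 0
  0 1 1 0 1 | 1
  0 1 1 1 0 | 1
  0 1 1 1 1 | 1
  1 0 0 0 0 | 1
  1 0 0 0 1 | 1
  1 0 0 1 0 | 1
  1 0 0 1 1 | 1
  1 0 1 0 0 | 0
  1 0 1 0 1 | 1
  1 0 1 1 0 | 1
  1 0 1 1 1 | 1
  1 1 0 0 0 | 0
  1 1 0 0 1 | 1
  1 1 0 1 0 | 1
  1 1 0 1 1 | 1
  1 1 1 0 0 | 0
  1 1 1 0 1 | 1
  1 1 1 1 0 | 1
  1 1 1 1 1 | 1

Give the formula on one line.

  ~c = 11110000111100001111000011110000
  ~b = 11111111000000001111111100000000
  (~c & ~b) = 11110000000000001111000000000000
  (e | (~c & ~b)) = 11110101010101011111010101010101
  ((e | (~c & ~b)) | d) = 11110111011101111111011101110111

((e | (~c & ~b)) | d)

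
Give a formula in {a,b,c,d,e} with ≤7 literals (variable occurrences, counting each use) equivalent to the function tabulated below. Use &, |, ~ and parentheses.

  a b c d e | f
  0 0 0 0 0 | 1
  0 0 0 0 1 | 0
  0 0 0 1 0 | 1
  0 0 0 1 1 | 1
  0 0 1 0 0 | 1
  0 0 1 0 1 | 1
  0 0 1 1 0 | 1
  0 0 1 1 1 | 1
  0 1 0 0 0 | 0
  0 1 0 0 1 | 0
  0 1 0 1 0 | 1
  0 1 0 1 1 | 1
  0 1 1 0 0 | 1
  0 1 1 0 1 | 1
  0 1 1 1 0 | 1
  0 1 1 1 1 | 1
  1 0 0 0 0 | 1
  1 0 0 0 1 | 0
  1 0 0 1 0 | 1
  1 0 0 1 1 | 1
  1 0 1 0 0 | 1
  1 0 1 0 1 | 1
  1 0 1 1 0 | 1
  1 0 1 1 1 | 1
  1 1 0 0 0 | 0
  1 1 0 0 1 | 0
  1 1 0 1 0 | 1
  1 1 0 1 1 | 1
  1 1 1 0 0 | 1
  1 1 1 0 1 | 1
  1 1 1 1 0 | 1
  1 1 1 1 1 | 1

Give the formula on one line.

  (c & b) = 00000000000011110000000000001111
  ~e = 10101010101010101010101010101010
  ~b = 11111111000000001111111100000000
  (~b | e) = 11111111010101011111111101010101
  (~e & (~b | e)) = 10101010000000001010101000000000
  ((~e & (~b | e)) | d) = 10111011001100111011101100110011
  ((c & b) | ((~e & (~b | e)) | d)) = 10111011001111111011101100111111
  (c | ((c & b) | ((~e & (~b | e)) | d))) = 10111111001111111011111100111111

(c | ((c & b) | ((~e & (~b | e)) | d)))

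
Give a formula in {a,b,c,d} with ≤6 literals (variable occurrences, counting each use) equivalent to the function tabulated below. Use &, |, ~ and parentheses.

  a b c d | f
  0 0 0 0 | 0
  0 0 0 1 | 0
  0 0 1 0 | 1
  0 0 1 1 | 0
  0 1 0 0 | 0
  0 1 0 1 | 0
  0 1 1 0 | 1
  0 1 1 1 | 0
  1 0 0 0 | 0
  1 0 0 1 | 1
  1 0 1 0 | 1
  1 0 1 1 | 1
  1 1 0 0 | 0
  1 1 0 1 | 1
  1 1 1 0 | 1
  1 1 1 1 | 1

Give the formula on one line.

  (c | d) = 0111011101110111
  ~d = 1010101010101010
  (~d | a) = 1010101011111111
  ((c | d) & (~d | a)) = 0010001001110111

((c | d) & (~d | a))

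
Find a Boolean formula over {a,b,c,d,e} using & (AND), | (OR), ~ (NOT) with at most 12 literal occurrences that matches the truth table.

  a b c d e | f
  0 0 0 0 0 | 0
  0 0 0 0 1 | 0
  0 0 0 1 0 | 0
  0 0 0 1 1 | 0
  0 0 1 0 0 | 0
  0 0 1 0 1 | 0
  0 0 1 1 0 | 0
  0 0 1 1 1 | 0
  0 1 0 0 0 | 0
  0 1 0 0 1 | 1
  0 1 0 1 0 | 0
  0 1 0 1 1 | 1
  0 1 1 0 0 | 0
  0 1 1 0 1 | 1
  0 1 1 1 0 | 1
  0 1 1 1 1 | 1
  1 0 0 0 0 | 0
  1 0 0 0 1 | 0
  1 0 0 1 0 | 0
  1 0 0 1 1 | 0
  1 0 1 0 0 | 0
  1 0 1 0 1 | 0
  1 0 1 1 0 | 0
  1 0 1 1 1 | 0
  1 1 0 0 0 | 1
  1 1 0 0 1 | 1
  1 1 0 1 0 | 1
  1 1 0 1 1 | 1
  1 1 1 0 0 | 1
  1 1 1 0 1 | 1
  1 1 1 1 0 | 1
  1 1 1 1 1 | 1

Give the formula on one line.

(((a | e) | ((d & b) & ((~a & (~d & ~e)) | c))) & b)

  (a | e) = 01010101010101011111111111111111
  (d & b) = 00000000001100110000000000110011
  ~a = 11111111111111110000000000000000
  ~d = 11001100110011001100110011001100
  ~e = 10101010101010101010101010101010
  (~d & ~e) = 10001000100010001000100010001000
  (~a & (~d & ~e)) = 10001000100010000000000000000000
  ((~a & (~d & ~e)) | c) = 10001111100011110000111100001111
  ((d & b) & ((~a & (~d & ~e)) | c)) = 00000000000000110000000000000011
  ((a | e) | ((d & b) & ((~a & (~d & ~e)) | c))) = 01010101010101111111111111111111
  (((a | e) | ((d & b) & ((~a & (~d & ~e)) | c))) & b) = 00000000010101110000000011111111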